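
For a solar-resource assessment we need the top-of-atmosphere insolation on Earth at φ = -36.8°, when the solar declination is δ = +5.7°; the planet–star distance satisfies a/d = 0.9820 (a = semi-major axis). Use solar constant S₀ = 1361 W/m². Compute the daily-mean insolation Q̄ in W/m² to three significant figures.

cos H₀ = −tan(-36.8°) tan(+5.700°) = 0.0747, H₀ = 1.4961 rad.
Bracket: H₀ sin φ sin δ + cos φ cos δ sin H₀ = 1.4961×-0.59902×0.09932 + 0.80073×0.99506×0.99721 = -0.089010 + 0.794551 = 0.705541.
Inverse-square distance factor (a/d)² = 0.9820² = 0.964324.
Q̄ = (S₀/π) × 0.964324 × [bracket] = (1361/π) × 0.964324 × 0.705541 = 294.7 W/m².

Q̄ ≈ 295 W/m²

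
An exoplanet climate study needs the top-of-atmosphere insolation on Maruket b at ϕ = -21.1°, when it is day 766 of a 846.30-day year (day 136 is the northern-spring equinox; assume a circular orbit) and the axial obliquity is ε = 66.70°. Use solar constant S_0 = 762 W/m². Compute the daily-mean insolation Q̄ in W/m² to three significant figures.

Q̄ ≈ 255 W/m²

Solar longitude: L_s = 360° × (766 − 136)/846.30 = 267.990°.
sin δ = sin 66.70° × sin 267.990° = -0.91788, so δ = -66.618°.
cos h₀ = −tan(-21.1°) tan(-66.618°) = -0.8925, h₀ = 2.6736 rad.
Bracket: h₀ sin ϕ sin δ + cos ϕ cos δ sin h₀ = 2.6736×-0.36000×-0.91788 + 0.93295×0.39685×0.45111 = 0.883456 + 0.167020 = 1.050476.
Q̄ = (S_0/π) × [bracket] = (762/π) × 1.050476 = 254.8 W/m².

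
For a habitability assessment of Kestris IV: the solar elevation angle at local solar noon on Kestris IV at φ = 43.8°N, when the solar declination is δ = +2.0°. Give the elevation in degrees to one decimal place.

48.2°

At local noon the hour angle is zero, so the zenith angle equals |φ − δ| = |+43.8° − (+2.000°)| = 41.800°.
Elevation = 90° − 41.800° = 48.2°.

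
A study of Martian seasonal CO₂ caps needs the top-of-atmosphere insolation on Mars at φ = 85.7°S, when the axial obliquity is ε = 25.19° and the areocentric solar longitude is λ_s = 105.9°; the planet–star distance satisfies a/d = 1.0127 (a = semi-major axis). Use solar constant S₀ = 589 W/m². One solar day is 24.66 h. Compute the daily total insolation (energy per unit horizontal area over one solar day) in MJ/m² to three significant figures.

sin δ = sin 25.19° × sin 105.9° = 0.40934, so δ = +24.163°.
cos H₀ = −tan(-85.7°) tan(+24.163°) = 5.9668 ≥ 1 ⇒ polar night, H₀ = 0 and Q̄ = 0.
Inverse-square distance factor (a/d)² = 1.0127² = 1.025561.
Daily total = Q̄ × 24.66 h × 3600 s/h = 0.00 MJ/m².

0.00 MJ/m²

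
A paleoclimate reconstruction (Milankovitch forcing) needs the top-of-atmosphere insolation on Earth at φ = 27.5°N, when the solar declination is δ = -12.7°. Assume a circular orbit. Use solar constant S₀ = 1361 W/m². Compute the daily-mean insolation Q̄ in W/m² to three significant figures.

cos H₀ = −tan(+27.5°) tan(-12.700°) = 0.1173, H₀ = 1.4532 rad.
Bracket: H₀ sin φ sin δ + cos φ cos δ sin H₀ = 1.4532×0.46175×-0.21985 + 0.88701×0.97553×0.99309 = -0.147523 + 0.859326 = 0.711803.
Q̄ = (S₀/π) × [bracket] = (1361/π) × 0.711803 = 308.4 W/m².

Q̄ ≈ 308 W/m²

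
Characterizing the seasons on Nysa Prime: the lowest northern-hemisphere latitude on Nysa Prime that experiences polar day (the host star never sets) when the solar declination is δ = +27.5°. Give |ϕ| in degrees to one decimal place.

|ϕ| = 62.5°

Polar day requires cos h₀ = −tan ϕ tan δ ≤ −1, i.e. tan ϕ tan δ ≥ 1.
The boundary is |tan ϕ| · |tan δ| = 1, so |ϕ| = 90° − |δ| = 90° − 27.5° = 62.5° in the northern hemisphere.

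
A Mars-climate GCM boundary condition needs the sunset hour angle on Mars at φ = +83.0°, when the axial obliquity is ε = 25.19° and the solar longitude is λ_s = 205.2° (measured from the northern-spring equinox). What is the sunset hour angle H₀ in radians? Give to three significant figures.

Solar declination: sin δ = sin ε · sin λ_s = sin 25.19° × sin 205.2° = -0.18122, so δ = -10.441°.
cos H₀ = −tan φ · tan δ = 1.5008 ≥ 1, so the Sun never rises (polar night) and H₀ = 0.

H₀ = 0.00 rad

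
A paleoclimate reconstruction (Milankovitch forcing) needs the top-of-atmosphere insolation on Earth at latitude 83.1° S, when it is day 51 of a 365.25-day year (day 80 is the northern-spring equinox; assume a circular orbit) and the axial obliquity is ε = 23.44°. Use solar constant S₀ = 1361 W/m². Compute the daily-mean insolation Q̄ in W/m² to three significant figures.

Q̄ ≈ 257 W/m²

Solar longitude: λ_s = 360° × (51 − 80)/365.25 = -28.583°, i.e. -28.583° + 360° = 331.417°.
sin δ = sin 23.44° × sin 331.417° = -0.19032, so δ = -10.971°.
cos H₀ = −tan(-83.1°) tan(-10.971°) = -1.6020 ≤ −1 ⇒ polar day, H₀ = π.
Bracket: H₀ sin φ sin δ + cos φ cos δ sin H₀ = 3.1416×-0.99276×-0.19032 + 0.12014×0.98172×0.00000 = 0.593580 + 0.000000 = 0.593580.
Q̄ = (S₀/π) × [bracket] = (1361/π) × 0.593580 = 257.2 W/m².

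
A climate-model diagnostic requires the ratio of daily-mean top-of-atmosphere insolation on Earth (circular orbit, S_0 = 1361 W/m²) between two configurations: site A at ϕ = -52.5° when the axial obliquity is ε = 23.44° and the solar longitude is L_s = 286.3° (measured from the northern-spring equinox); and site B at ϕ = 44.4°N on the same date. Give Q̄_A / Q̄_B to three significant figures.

Q̄_A / Q̄_B ≈ 3.80

— Configuration A (ϕ=-52.5°):
Solar declination: sin δ = sin ε · sin L_s = sin 23.44° × sin 286.3° = -0.38180, so δ = -22.445°.
cos h₀ = −tan(-52.5°) tan(-22.445°) = -0.5384, h₀ = 2.1393 rad.
Bracket: h₀ sin ϕ sin δ + cos ϕ cos δ sin h₀ = 2.1393×-0.79335×-0.38180 + 0.60876×0.92425×0.84272 = 0.647996 + 0.474153 = 1.122149.
Q̄ = (S_0/π) × [bracket] = (1361/π) × 1.122149 = 486.14 W/m².
— Configuration B (ϕ=+44.4°):
cos h₀ = −tan(+44.4°) tan(-22.445°) = 0.4045, h₀ = 1.1543 rad.
Bracket: h₀ sin ϕ sin δ + cos ϕ cos δ sin h₀ = 1.1543×0.69966×-0.38180 + 0.71447×0.92425×0.91452 = -0.308348 + 0.603902 = 0.295554.
Q̄ = (S_0/π) × [bracket] = (1361/π) × 0.295554 = 128.04 W/m².
Ratio Q̄_A / Q̄_B = 486.14 / 128.04 = 3.797.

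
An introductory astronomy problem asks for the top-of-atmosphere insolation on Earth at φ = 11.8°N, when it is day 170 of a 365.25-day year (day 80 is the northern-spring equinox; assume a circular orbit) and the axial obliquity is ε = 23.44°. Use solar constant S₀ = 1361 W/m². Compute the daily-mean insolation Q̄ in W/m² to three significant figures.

Solar longitude: λ_s = 360° × (170 − 80)/365.25 = 88.706°.
sin δ = sin 23.44° × sin 88.706° = 0.39769, so δ = +23.434°.
cos H₀ = −tan(+11.8°) tan(+23.434°) = -0.0905, H₀ = 1.6615 rad.
Bracket: H₀ sin φ sin δ + cos φ cos δ sin H₀ = 1.6615×0.20450×0.39769 + 0.97887×0.91752×0.99589 = 0.135126 + 0.894441 = 1.029567.
Q̄ = (S₀/π) × [bracket] = (1361/π) × 1.029567 = 446.0 W/m².

Q̄ ≈ 446 W/m²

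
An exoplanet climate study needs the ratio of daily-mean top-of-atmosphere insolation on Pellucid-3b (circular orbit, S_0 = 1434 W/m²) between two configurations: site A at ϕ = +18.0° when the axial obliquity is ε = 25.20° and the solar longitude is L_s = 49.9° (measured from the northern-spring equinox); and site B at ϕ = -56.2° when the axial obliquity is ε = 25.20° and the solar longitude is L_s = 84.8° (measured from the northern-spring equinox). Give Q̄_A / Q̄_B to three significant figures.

Q̄_A / Q̄_B ≈ 13.4

— Configuration A (ϕ=+18.0°):
Solar declination: sin δ = sin ε · sin L_s = sin 25.20° × sin 49.9° = 0.32569, so δ = +19.007°.
cos h₀ = −tan(+18.0°) tan(+19.007°) = -0.1119, h₀ = 1.6830 rad.
Bracket: h₀ sin ϕ sin δ + cos ϕ cos δ sin h₀ = 1.6830×0.30902×0.32569 + 0.95106×0.94548×0.99372 = 0.169385 + 0.893561 = 1.062946.
Q̄ = (S_0/π) × [bracket] = (1434/π) × 1.062946 = 485.19 W/m².
— Configuration B (ϕ=-56.2°):
Solar declination: sin δ = sin ε · sin L_s = sin 25.20° × sin 84.8° = 0.42403, so δ = +25.089°.
cos h₀ = −tan(-56.2°) tan(+25.089°) = 0.6994, h₀ = 0.7963 rad.
Bracket: h₀ sin ϕ sin δ + cos ϕ cos δ sin h₀ = 0.7963×-0.83098×0.42403 + 0.55630×0.90565×0.71474 = -0.280585 + 0.360095 = 0.079510.
Q̄ = (S_0/π) × [bracket] = (1434/π) × 0.079510 = 36.293 W/m².
Ratio Q̄_A / Q̄_B = 485.19 / 36.293 = 13.37.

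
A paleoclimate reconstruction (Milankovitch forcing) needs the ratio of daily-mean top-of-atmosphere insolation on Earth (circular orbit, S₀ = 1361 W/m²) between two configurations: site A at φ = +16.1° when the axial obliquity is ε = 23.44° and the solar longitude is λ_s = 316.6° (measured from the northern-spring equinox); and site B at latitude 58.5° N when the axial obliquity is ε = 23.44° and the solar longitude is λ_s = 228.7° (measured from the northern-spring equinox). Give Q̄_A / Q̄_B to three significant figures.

— Configuration A (φ=+16.1°):
Solar declination: sin δ = sin ε · sin λ_s = sin 23.44° × sin 316.6° = -0.27332, so δ = -15.862°.
cos H₀ = −tan(+16.1°) tan(-15.862°) = 0.0820, H₀ = 1.4887 rad.
Bracket: H₀ sin φ sin δ + cos φ cos δ sin H₀ = 1.4887×0.27731×-0.27332 + 0.96078×0.96192×0.99663 = -0.112835 + 0.921079 = 0.808244.
Q̄ = (S₀/π) × [bracket] = (1361/π) × 0.808244 = 350.15 W/m².
— Configuration B (φ=+58.5°):
Solar declination: sin δ = sin ε · sin λ_s = sin 23.44° × sin 228.7° = -0.29884, so δ = -17.388°.
cos H₀ = −tan(+58.5°) tan(-17.388°) = 0.5110, H₀ = 1.0344 rad.
Bracket: H₀ sin φ sin δ + cos φ cos δ sin H₀ = 1.0344×0.85264×-0.29884 + 0.52250×0.95430×0.85957 = -0.263568 + 0.428600 = 0.165032.
Q̄ = (S₀/π) × [bracket] = (1361/π) × 0.165032 = 71.495 W/m².
Ratio Q̄_A / Q̄_B = 350.15 / 71.495 = 4.898.

Q̄_A / Q̄_B ≈ 4.90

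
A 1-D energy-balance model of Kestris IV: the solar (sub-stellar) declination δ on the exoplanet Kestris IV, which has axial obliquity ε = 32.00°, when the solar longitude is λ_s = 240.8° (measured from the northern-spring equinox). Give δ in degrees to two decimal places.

sin δ = sin ε · sin λ_s = sin 32.00° × sin 240.8° = -0.462578.
δ = arcsin(-0.462578) = -27.55°.

δ = -27.55°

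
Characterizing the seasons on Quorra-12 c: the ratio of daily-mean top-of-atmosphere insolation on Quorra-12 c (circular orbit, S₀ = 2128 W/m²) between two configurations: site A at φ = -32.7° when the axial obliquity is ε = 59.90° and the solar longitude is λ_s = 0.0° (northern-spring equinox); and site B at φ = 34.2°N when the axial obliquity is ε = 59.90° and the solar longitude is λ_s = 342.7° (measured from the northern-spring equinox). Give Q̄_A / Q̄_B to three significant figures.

— Configuration A (φ=-32.7°):
Solar declination: sin δ = sin ε · sin λ_s = sin 59.90° × sin 0.0° = 0.00000, so δ = +0.000°.
cos H₀ = −tan(-32.7°) tan(+0.000°) = 0.0000, H₀ = 1.5708 rad.
Bracket: H₀ sin φ sin δ + cos φ cos δ sin H₀ = 1.5708×-0.54024×0.00000 + 0.84151×1.00000×1.00000 = -0.000000 + 0.841510 = 0.841510.
Q̄ = (S₀/π) × [bracket] = (2128/π) × 0.841510 = 570.01 W/m².
— Configuration B (φ=+34.2°):
Solar declination: sin δ = sin ε · sin λ_s = sin 59.90° × sin 342.7° = -0.25727, so δ = -14.908°.
cos H₀ = −tan(+34.2°) tan(-14.908°) = 0.1809, H₀ = 1.3889 rad.
Bracket: H₀ sin φ sin δ + cos φ cos δ sin H₀ = 1.3889×0.56208×-0.25727 + 0.82708×0.96634×0.98350 = -0.200844 + 0.786053 = 0.585209.
Q̄ = (S₀/π) × [bracket] = (2128/π) × 0.585209 = 396.40 W/m².
Ratio Q̄_A / Q̄_B = 570.01 / 396.40 = 1.438.

Q̄_A / Q̄_B ≈ 1.44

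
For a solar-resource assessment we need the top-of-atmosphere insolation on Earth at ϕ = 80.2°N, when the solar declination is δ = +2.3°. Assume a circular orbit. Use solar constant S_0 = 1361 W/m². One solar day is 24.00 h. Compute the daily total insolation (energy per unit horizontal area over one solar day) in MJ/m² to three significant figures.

cos h₀ = −tan(+80.2°) tan(+2.300°) = -0.2325, h₀ = 1.8055 rad.
Bracket: h₀ sin ϕ sin δ + cos ϕ cos δ sin h₀ = 1.8055×0.98541×0.04013 + 0.17021×0.99919×0.97259 = 0.071398 + 0.165410 = 0.236808.
Q̄ = (S_0/π) × [bracket] = (1361/π) × 0.236808 = 102.59 W/m².
Daily total = Q̄ × 24.00 h × 3600 s/h = 102.59 × 24.00 × 3600 / 10⁶ = 8.864 MJ/m².

8.86 MJ/m²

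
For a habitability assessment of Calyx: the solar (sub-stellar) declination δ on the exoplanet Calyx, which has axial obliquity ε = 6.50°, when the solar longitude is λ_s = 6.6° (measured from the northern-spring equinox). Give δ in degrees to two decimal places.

sin δ = sin ε · sin λ_s = sin 6.50° × sin 6.6° = 0.013011.
δ = arcsin(0.013011) = +0.75°.

δ = +0.75°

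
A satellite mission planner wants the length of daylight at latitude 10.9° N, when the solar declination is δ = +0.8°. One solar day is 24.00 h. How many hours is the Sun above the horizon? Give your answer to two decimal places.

cos H₀ = −tan φ · tan δ = −tan(+10.9°) × tan(+0.800°) = -0.0027, so H₀ = 1.5735 rad = 90.15°.
Daylight = 2H₀/(2π) × 24.00 h = (1.5735/π) × 24.00 = 12.02 h.

12.02 h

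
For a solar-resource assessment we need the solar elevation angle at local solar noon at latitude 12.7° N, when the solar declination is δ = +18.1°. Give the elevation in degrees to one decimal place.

At local noon the hour angle is zero, so the zenith angle equals |φ − δ| = |+12.7° − (+18.100°)| = 5.400°.
Elevation = 90° − 5.400° = 84.6°.

84.6°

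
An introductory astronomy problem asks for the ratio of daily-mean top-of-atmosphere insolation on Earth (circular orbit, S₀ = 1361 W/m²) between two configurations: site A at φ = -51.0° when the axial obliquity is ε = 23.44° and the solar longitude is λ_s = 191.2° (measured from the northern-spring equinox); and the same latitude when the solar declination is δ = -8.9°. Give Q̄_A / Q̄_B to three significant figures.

Q̄_A / Q̄_B ≈ 0.881

— Configuration A (φ=-51.0°):
Solar declination: sin δ = sin ε · sin λ_s = sin 23.44° × sin 191.2° = -0.07726, so δ = -4.431°.
cos H₀ = −tan(-51.0°) tan(-4.431°) = -0.0957, H₀ = 1.6666 rad.
Bracket: H₀ sin φ sin δ + cos φ cos δ sin H₀ = 1.6666×-0.77715×-0.07726 + 0.62932×0.99701×0.99541 = 0.100067 + 0.624558 = 0.724625.
Q̄ = (S₀/π) × [bracket] = (1361/π) × 0.724625 = 313.92 W/m².
— Configuration B (φ=-51.0°):
cos H₀ = −tan(-51.0°) tan(-8.900°) = -0.1934, H₀ = 1.7654 rad.
Bracket: H₀ sin φ sin δ + cos φ cos δ sin H₀ = 1.7654×-0.77715×-0.15471 + 0.62932×0.98796×0.98112 = 0.212259 + 0.610004 = 0.822263.
Q̄ = (S₀/π) × [bracket] = (1361/π) × 0.822263 = 356.22 W/m².
Ratio Q̄_A / Q̄_B = 313.92 / 356.22 = 0.8813.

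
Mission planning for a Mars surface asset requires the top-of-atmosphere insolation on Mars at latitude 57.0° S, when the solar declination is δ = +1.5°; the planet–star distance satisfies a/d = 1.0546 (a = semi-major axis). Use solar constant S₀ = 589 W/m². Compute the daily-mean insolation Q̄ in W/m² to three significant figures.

cos H₀ = −tan(-57.0°) tan(+1.500°) = 0.0403, H₀ = 1.5305 rad.
Bracket: H₀ sin φ sin δ + cos φ cos δ sin H₀ = 1.5305×-0.83867×0.02618 + 0.54464×0.99966×0.99919 = -0.033604 + 0.544014 = 0.510410.
Inverse-square distance factor (a/d)² = 1.0546² = 1.112181.
Q̄ = (S₀/π) × 1.112181 × [bracket] = (589/π) × 1.112181 × 0.510410 = 106.4 W/m².

Q̄ ≈ 106 W/m²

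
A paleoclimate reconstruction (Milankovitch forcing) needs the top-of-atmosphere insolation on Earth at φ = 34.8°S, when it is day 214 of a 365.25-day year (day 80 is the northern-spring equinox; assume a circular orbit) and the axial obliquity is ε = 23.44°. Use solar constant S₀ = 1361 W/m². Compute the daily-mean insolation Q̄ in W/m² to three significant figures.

Solar longitude: λ_s = 360° × (214 − 80)/365.25 = 132.074°.
sin δ = sin 23.44° × sin 132.074° = 0.29527, so δ = +17.174°.
cos H₀ = −tan(-34.8°) tan(+17.174°) = 0.2148, H₀ = 1.3543 rad.
Bracket: H₀ sin φ sin δ + cos φ cos δ sin H₀ = 1.3543×-0.57071×0.29527 + 0.82115×0.95541×0.97666 = -0.228218 + 0.766224 = 0.538006.
Q̄ = (S₀/π) × [bracket] = (1361/π) × 0.538006 = 233.1 W/m².

Q̄ ≈ 233 W/m²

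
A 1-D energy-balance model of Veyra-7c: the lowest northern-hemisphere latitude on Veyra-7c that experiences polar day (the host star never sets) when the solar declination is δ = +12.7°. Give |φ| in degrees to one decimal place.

Polar day requires cos H₀ = −tan φ tan δ ≤ −1, i.e. tan φ tan δ ≥ 1.
The boundary is |tan φ| · |tan δ| = 1, so |φ| = 90° − |δ| = 90° − 12.7° = 77.3° in the northern hemisphere.

|φ| = 77.3°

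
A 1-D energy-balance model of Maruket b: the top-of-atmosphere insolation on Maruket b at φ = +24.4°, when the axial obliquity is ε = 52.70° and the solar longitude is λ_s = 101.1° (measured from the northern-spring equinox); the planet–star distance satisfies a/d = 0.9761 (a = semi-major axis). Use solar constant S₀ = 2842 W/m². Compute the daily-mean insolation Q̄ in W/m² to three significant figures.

Solar declination: sin δ = sin ε · sin λ_s = sin 52.70° × sin 101.1° = 0.78059, so δ = +51.315°.
cos H₀ = −tan(+24.4°) tan(+51.315°) = -0.5665, H₀ = 2.1731 rad.
Bracket: H₀ sin φ sin δ + cos φ cos δ sin H₀ = 2.1731×0.41310×0.78059 + 0.91068×0.62504×0.82405 = 0.700742 + 0.469059 = 1.169801.
Inverse-square distance factor (a/d)² = 0.9761² = 0.952771.
Q̄ = (S₀/π) × 0.952771 × [bracket] = (2842/π) × 0.952771 × 1.169801 = 1008 W/m².

Q̄ ≈ 1.01e+03 W/m²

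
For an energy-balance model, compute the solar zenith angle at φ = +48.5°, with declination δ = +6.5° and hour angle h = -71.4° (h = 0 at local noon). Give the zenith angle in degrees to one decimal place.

θ_z = 72.9°

cos θ_z = sin φ sin δ + cos φ cos δ cos h = 0.084784 + 0.209990 = 0.294774.
θ_z = arccos(0.294774) = 72.9°.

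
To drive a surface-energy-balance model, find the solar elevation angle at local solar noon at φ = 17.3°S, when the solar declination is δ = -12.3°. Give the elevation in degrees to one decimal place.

85.0°

At local noon the hour angle is zero, so the zenith angle equals |φ − δ| = |-17.3° − (-12.300°)| = 5.000°.
Elevation = 90° − 5.000° = 85.0°.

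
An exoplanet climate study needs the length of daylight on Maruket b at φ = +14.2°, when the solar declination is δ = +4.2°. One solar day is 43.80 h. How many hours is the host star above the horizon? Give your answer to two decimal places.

cos H₀ = −tan φ · tan δ = −tan(+14.2°) × tan(+4.200°) = -0.0186, so H₀ = 1.5894 rad = 91.06°.
Daylight = 2H₀/(2π) × 43.80 h = (1.5894/π) × 43.80 = 22.16 h.

22.16 h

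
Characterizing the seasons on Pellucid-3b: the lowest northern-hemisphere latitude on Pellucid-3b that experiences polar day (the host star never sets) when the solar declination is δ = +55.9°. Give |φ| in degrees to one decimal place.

|φ| = 34.1°

Polar day requires cos H₀ = −tan φ tan δ ≤ −1, i.e. tan φ tan δ ≥ 1.
The boundary is |tan φ| · |tan δ| = 1, so |φ| = 90° − |δ| = 90° − 55.9° = 34.1° in the northern hemisphere.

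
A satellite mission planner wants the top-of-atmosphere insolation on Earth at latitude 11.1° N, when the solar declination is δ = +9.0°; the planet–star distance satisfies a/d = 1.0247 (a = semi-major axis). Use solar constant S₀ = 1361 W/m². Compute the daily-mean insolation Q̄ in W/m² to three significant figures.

cos H₀ = −tan(+11.1°) tan(+9.000°) = -0.0311, H₀ = 1.6019 rad.
Bracket: H₀ sin φ sin δ + cos φ cos δ sin H₀ = 1.6019×0.19252×0.15643 + 0.98129×0.98769×0.99952 = 0.048243 + 0.968745 = 1.016988.
Inverse-square distance factor (a/d)² = 1.0247² = 1.050010.
Q̄ = (S₀/π) × 1.050010 × [bracket] = (1361/π) × 1.050010 × 1.016988 = 462.6 W/m².

Q̄ ≈ 463 W/m²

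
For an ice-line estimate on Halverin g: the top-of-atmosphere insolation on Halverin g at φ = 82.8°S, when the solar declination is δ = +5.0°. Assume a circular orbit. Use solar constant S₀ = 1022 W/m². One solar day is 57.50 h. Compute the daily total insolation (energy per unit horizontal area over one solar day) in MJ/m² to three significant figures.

1.37 MJ/m²

cos H₀ = −tan(-82.8°) tan(+5.000°) = 0.6925, H₀ = 0.8058 rad.
Bracket: H₀ sin φ sin δ + cos φ cos δ sin H₀ = 0.8058×-0.99211×0.08716 + 0.12533×0.99619×0.72138 = -0.069679 + 0.090066 = 0.020387.
Q̄ = (S₀/π) × [bracket] = (1022/π) × 0.020387 = 6.6322 W/m².
Daily total = Q̄ × 57.50 h × 3600 s/h = 6.6322 × 57.50 × 3600 / 10⁶ = 1.373 MJ/m².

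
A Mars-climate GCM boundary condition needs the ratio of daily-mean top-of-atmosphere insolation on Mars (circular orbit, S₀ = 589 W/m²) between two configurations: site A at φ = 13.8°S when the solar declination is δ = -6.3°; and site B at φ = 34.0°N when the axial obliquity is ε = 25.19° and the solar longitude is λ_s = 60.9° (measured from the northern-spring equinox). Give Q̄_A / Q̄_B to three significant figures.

Q̄_A / Q̄_B ≈ 0.895

— Configuration A (φ=-13.8°):
cos H₀ = −tan(-13.8°) tan(-6.300°) = -0.0271, H₀ = 1.5979 rad.
Bracket: H₀ sin φ sin δ + cos φ cos δ sin H₀ = 1.5979×-0.23853×-0.10973 + 0.97113×0.99396×0.99963 = 0.041823 + 0.964907 = 1.006730.
Q̄ = (S₀/π) × [bracket] = (589/π) × 1.006730 = 188.75 W/m².
— Configuration B (φ=+34.0°):
Solar declination: sin δ = sin ε · sin λ_s = sin 25.19° × sin 60.9° = 0.37190, so δ = +21.833°.
cos H₀ = −tan(+34.0°) tan(+21.833°) = -0.2702, H₀ = 1.8444 rad.
Bracket: H₀ sin φ sin δ + cos φ cos δ sin H₀ = 1.8444×0.55919×0.37190 + 0.82904×0.92827×0.96280 = 0.383567 + 0.740945 = 1.124512.
Q̄ = (S₀/π) × [bracket] = (589/π) × 1.124512 = 210.83 W/m².
Ratio Q̄_A / Q̄_B = 188.75 / 210.83 = 0.8953.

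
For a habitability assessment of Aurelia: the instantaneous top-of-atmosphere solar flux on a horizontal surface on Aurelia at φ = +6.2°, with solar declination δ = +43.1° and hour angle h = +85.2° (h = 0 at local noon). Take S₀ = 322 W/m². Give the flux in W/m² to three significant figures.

cos θ_z = sin φ sin δ + cos φ cos δ cos h = 0.073793 + 0.060741 = 0.134534.
Flux = S₀ · cos θ_z = 322 × 0.134534 = 43.32 W/m².

43.3 W/m²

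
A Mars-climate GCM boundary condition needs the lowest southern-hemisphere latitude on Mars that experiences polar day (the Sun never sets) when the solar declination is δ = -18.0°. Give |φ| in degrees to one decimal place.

Polar day requires cos H₀ = −tan φ tan δ ≤ −1, i.e. tan φ tan δ ≥ 1.
The boundary is |tan φ| · |tan δ| = 1, so |φ| = 90° − |δ| = 90° − 18.0° = 72.0° in the southern hemisphere.

|φ| = 72.0°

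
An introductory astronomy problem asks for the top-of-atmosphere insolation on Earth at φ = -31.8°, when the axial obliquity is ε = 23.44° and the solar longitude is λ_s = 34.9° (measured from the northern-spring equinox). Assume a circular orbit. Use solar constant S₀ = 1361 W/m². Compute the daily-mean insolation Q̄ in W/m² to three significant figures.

Q̄ ≈ 281 W/m²

Solar declination: sin δ = sin ε · sin λ_s = sin 23.44° × sin 34.9° = 0.22759, so δ = +13.155°.
cos H₀ = −tan(-31.8°) tan(+13.155°) = 0.1449, H₀ = 1.4254 rad.
Bracket: H₀ sin φ sin δ + cos φ cos δ sin H₀ = 1.4254×-0.52696×0.22759 + 0.84989×0.97376×0.98944 = -0.170949 + 0.818850 = 0.647901.
Q̄ = (S₀/π) × [bracket] = (1361/π) × 0.647901 = 280.7 W/m².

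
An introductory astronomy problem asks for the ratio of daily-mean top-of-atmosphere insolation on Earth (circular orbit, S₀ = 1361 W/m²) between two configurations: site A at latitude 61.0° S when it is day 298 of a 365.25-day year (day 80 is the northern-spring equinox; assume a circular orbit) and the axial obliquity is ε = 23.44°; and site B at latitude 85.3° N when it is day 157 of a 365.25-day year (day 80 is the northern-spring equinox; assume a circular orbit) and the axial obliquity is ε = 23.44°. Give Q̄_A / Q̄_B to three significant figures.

Q̄_A / Q̄_B ≈ 0.685

— Configuration A (φ=-61.0°):
Solar longitude: λ_s = 360° × (298 − 80)/365.25 = 214.867°.
sin δ = sin 23.44° × sin 214.867° = -0.22740, so δ = -13.144°.
cos H₀ = −tan(-61.0°) tan(-13.144°) = -0.4213, H₀ = 2.0057 rad.
Bracket: H₀ sin φ sin δ + cos φ cos δ sin H₀ = 2.0057×-0.87462×-0.22740 + 0.48481×0.97380×0.90693 = 0.398911 + 0.428169 = 0.827080.
Q̄ = (S₀/π) × [bracket] = (1361/π) × 0.827080 = 358.31 W/m².
— Configuration B (φ=+85.3°):
Solar longitude: λ_s = 360° × (157 − 80)/365.25 = 75.893°.
sin δ = sin 23.44° × sin 75.893° = 0.38579, so δ = +22.693°.
cos H₀ = −tan(+85.3°) tan(+22.693°) = -5.0862 ≤ −1 ⇒ polar day, H₀ = π.
Bracket: H₀ sin φ sin δ + cos φ cos δ sin H₀ = 3.1416×0.99664×0.38579 + 0.08194×0.92259×0.00000 = 1.207926 + 0.000000 = 1.207926.
Q̄ = (S₀/π) × [bracket] = (1361/π) × 1.207926 = 523.30 W/m².
Ratio Q̄_A / Q̄_B = 358.31 / 523.30 = 0.6847.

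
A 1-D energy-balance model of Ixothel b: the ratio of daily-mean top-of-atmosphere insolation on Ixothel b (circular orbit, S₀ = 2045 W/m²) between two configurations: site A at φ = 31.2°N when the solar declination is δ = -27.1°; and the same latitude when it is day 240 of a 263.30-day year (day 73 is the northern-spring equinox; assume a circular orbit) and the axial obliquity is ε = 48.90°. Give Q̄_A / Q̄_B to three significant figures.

Q̄_A / Q̄_B ≈ 1.38

— Configuration A (φ=+31.2°):
cos H₀ = −tan(+31.2°) tan(-27.100°) = 0.3099, H₀ = 1.2557 rad.
Bracket: H₀ sin φ sin δ + cos φ cos δ sin H₀ = 1.2557×0.51803×-0.45554 + 0.85536×0.89021×0.95077 = -0.296324 + 0.723964 = 0.427640.
Q̄ = (S₀/π) × [bracket] = (2045/π) × 0.427640 = 278.37 W/m².
— Configuration B (φ=+31.2°):
Solar longitude: λ_s = 360° × (240 − 73)/263.30 = 228.333°.
sin δ = sin 48.90° × sin 228.333° = -0.56293, so δ = -34.258°.
cos H₀ = −tan(+31.2°) tan(-34.258°) = 0.4125, H₀ = 1.1456 rad.
Bracket: H₀ sin φ sin δ + cos φ cos δ sin H₀ = 1.1456×0.51803×-0.56293 + 0.85536×0.82651×0.91097 = -0.334074 + 0.644023 = 0.309949.
Q̄ = (S₀/π) × [bracket] = (2045/π) × 0.309949 = 201.76 W/m².
Ratio Q̄_A / Q̄_B = 278.37 / 201.76 = 1.380.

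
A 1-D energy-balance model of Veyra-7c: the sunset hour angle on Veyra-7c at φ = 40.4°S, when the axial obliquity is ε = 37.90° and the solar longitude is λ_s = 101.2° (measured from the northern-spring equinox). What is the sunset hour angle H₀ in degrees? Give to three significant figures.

H₀ = 50.0°

Solar declination: sin δ = sin ε · sin λ_s = sin 37.90° × sin 101.2° = 0.60259, so δ = +37.055°.
cos H₀ = −tan φ · tan δ = −tan(-40.4°) × tan(+37.055°) = 0.6426, so H₀ = 0.8729 rad = 50.01°.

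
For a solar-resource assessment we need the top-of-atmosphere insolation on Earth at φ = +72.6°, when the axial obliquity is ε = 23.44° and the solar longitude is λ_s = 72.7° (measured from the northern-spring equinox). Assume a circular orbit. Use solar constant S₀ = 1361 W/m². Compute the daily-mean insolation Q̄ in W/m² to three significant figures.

Q̄ ≈ 493 W/m²

Solar declination: sin δ = sin ε · sin λ_s = sin 23.44° × sin 72.7° = 0.37979, so δ = +22.321°.
cos H₀ = −tan(+72.6°) tan(+22.321°) = -1.3101 ≤ −1 ⇒ polar day, H₀ = π.
Bracket: H₀ sin φ sin δ + cos φ cos δ sin H₀ = 3.1416×0.95424×0.37979 + 0.29904×0.92507×0.00000 = 1.138550 + 0.000000 = 1.138550.
Q̄ = (S₀/π) × [bracket] = (1361/π) × 1.138550 = 493.2 W/m².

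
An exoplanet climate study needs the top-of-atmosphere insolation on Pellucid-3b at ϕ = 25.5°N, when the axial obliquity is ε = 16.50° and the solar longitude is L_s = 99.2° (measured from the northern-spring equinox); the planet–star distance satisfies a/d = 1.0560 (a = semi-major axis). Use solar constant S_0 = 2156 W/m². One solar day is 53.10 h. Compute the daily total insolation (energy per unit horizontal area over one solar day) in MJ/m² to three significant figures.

Solar declination: sin δ = sin ε · sin L_s = sin 16.50° × sin 99.2° = 0.28036, so δ = +16.282°.
cos h₀ = −tan(+25.5°) tan(+16.282°) = -0.1393, h₀ = 1.7106 rad.
Bracket: h₀ sin ϕ sin δ + cos ϕ cos δ sin h₀ = 1.7106×0.43051×0.28036 + 0.90259×0.95989×0.99025 = 0.206466 + 0.857940 = 1.064406.
Inverse-square distance factor (a/d)² = 1.0560² = 1.115136.
Q̄ = (S_0/π) × 1.115136 × [bracket] = (2156/π) × 1.115136 × 1.064406 = 814.58 W/m².
Daily total = Q̄ × 53.10 h × 3600 s/h = 814.58 × 53.10 × 3600 / 10⁶ = 155.7 MJ/m².

156 MJ/m²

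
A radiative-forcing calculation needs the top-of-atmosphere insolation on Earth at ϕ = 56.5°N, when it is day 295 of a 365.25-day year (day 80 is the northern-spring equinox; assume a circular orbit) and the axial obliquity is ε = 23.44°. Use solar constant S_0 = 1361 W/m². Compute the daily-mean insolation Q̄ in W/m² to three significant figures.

Solar longitude: L_s = 360° × (295 − 80)/365.25 = 211.910°.
sin δ = sin 23.44° × sin 211.910° = -0.21026, so δ = -12.138°.
cos h₀ = −tan(+56.5°) tan(-12.138°) = 0.3249, h₀ = 1.2399 rad.
Bracket: h₀ sin ϕ sin δ + cos ϕ cos δ sin h₀ = 1.2399×0.83389×-0.21026 + 0.55194×0.97764×0.94574 = -0.217396 + 0.510320 = 0.292924.
Q̄ = (S_0/π) × [bracket] = (1361/π) × 0.292924 = 126.9 W/m².

Q̄ ≈ 127 W/m²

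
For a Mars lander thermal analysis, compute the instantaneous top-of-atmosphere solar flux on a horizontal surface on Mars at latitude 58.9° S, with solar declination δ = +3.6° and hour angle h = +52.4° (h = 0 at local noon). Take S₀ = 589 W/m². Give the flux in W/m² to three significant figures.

cos θ_z = sin φ sin δ + cos φ cos δ cos h = -0.053765 + 0.314538 = 0.260773.
Flux = S₀ · cos θ_z = 589 × 0.260773 = 153.6 W/m².

154 W/m²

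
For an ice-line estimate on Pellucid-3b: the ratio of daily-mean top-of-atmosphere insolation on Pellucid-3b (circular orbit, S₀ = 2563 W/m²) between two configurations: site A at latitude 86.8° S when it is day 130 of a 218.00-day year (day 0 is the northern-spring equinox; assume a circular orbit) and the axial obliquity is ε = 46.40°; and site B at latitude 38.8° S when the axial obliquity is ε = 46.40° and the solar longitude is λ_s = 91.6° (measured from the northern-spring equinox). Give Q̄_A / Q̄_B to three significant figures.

Q̄_A / Q̄_B ≈ 40.9

— Configuration A (φ=-86.8°):
Solar longitude: λ_s = 360° × (130 − 0)/218.00 = 214.679°.
sin δ = sin 46.40° × sin 214.679° = -0.41204, so δ = -24.333°.
cos H₀ = −tan(-86.8°) tan(-24.333°) = -8.0883 ≤ −1 ⇒ polar day, H₀ = π.
Bracket: H₀ sin φ sin δ + cos φ cos δ sin H₀ = 3.1416×-0.99844×-0.41204 + 0.05582×0.91117×0.00000 = 1.292445 + 0.000000 = 1.292445.
Q̄ = (S₀/π) × [bracket] = (2563/π) × 1.292445 = 1054.4 W/m².
— Configuration B (φ=-38.8°):
Solar declination: sin δ = sin ε · sin λ_s = sin 46.40° × sin 91.6° = 0.72389, so δ = +46.377°.
cos H₀ = −tan(-38.8°) tan(+46.377°) = 0.8436, H₀ = 0.5668 rad.
Bracket: H₀ sin φ sin δ + cos φ cos δ sin H₀ = 0.5668×-0.62660×0.72389 + 0.77934×0.68992×0.53695 = -0.257095 + 0.288708 = 0.031613.
Q̄ = (S₀/π) × [bracket] = (2563/π) × 0.031613 = 25.791 W/m².
Ratio Q̄_A / Q̄_B = 1054.4 / 25.791 = 40.88.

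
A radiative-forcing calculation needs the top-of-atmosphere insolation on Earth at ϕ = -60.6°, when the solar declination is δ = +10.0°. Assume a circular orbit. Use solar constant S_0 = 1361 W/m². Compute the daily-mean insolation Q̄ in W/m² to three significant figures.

Q̄ ≈ 117 W/m²

cos h₀ = −tan(-60.6°) tan(+10.000°) = 0.3129, h₀ = 1.2525 rad.
Bracket: h₀ sin ϕ sin δ + cos ϕ cos δ sin h₀ = 1.2525×-0.87121×0.17365 + 0.49090×0.98481×0.94978 = -0.189485 + 0.459165 = 0.269680.
Q̄ = (S_0/π) × [bracket] = (1361/π) × 0.269680 = 116.8 W/m².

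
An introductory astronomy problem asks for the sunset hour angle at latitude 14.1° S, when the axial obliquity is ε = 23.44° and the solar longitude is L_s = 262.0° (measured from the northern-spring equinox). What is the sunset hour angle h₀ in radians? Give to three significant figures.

h₀ = 1.68 rad

Solar declination: sin δ = sin ε · sin L_s = sin 23.44° × sin 262.0° = -0.39392, so δ = -23.198°.
cos h₀ = −tan ϕ · tan δ = −tan(-14.1°) × tan(-23.198°) = -0.1076, so h₀ = 1.6787 rad = 96.18°.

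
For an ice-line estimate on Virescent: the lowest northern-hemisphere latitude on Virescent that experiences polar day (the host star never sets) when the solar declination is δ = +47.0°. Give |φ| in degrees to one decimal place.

Polar day requires cos H₀ = −tan φ tan δ ≤ −1, i.e. tan φ tan δ ≥ 1.
The boundary is |tan φ| · |tan δ| = 1, so |φ| = 90° − |δ| = 90° − 47.0° = 43.0° in the northern hemisphere.

|φ| = 43.0°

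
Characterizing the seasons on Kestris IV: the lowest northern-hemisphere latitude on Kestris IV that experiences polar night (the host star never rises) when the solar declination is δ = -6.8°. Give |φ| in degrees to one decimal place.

|φ| = 83.2°

Polar night requires cos H₀ = −tan φ tan δ ≥ 1, i.e. tan φ tan δ ≤ −1.
The boundary is |tan φ| · |tan δ| = 1, so |φ| = 90° − |δ| = 90° − 6.8° = 83.2° in the northern hemisphere.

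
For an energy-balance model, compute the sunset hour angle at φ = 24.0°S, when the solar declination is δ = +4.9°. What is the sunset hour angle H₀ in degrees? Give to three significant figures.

H₀ = 87.8°

cos H₀ = −tan φ · tan δ = −tan(-24.0°) × tan(+4.900°) = 0.0382, so H₀ = 1.5326 rad = 87.81°.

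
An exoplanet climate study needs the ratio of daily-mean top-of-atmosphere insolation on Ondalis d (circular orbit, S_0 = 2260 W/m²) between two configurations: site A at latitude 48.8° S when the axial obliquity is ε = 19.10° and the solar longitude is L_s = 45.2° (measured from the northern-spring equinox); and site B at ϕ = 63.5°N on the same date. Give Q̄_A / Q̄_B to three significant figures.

Q̄_A / Q̄_B ≈ 0.481

— Configuration A (ϕ=-48.8°):
Solar declination: sin δ = sin ε · sin L_s = sin 19.10° × sin 45.2° = 0.23218, so δ = +13.426°.
cos h₀ = −tan(-48.8°) tan(+13.426°) = 0.2727, h₀ = 1.2946 rad.
Bracket: h₀ sin ϕ sin δ + cos ϕ cos δ sin h₀ = 1.2946×-0.75241×0.23218 + 0.65869×0.97267×0.96211 = -0.226160 + 0.616412 = 0.390252.
Q̄ = (S_0/π) × [bracket] = (2260/π) × 0.390252 = 280.74 W/m².
— Configuration B (ϕ=+63.5°):
cos h₀ = −tan(+63.5°) tan(+13.426°) = -0.4788, h₀ = 2.0701 rad.
Bracket: h₀ sin ϕ sin δ + cos ϕ cos δ sin h₀ = 2.0701×0.89493×0.23218 + 0.44620×0.97267×0.87794 = 0.430135 + 0.381031 = 0.811166.
Q̄ = (S_0/π) × [bracket] = (2260/π) × 0.811166 = 583.54 W/m².
Ratio Q̄_A / Q̄_B = 280.74 / 583.54 = 0.4811.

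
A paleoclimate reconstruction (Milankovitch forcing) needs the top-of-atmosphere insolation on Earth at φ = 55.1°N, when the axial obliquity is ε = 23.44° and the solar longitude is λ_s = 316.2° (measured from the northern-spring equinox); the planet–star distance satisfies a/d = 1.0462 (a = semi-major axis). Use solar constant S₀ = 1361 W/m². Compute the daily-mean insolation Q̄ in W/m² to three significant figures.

Solar declination: sin δ = sin ε · sin λ_s = sin 23.44° × sin 316.2° = -0.27533, so δ = -15.981°.
cos H₀ = −tan(+55.1°) tan(-15.981°) = 0.4105, H₀ = 1.1478 rad.
Bracket: H₀ sin φ sin δ + cos φ cos δ sin H₀ = 1.1478×0.82015×-0.27533 + 0.57215×0.96135×0.91184 = -0.259187 + 0.501545 = 0.242358.
Inverse-square distance factor (a/d)² = 1.0462² = 1.094534.
Q̄ = (S₀/π) × 1.094534 × [bracket] = (1361/π) × 1.094534 × 0.242358 = 114.9 W/m².

Q̄ ≈ 115 W/m²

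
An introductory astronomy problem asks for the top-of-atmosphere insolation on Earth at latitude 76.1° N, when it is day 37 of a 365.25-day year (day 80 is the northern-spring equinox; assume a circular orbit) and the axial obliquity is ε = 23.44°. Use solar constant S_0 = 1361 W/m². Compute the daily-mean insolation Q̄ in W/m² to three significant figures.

Q̄ ≈ 0.00 W/m²

Solar longitude: L_s = 360° × (37 − 80)/365.25 = -42.382°, i.e. -42.382° + 360° = 317.618°.
sin δ = sin 23.44° × sin 317.618° = -0.26814, so δ = -15.553°.
cos h₀ = −tan(+76.1°) tan(-15.553°) = 1.1247 ≥ 1 ⇒ polar night, h₀ = 0 and Q̄ = 0.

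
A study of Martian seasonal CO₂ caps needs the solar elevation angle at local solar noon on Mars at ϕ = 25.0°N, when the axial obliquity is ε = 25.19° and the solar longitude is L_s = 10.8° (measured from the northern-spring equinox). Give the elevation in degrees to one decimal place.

Solar declination: sin δ = sin ε · sin L_s = sin 25.19° × sin 10.8° = 0.07975, so δ = +4.574°.
At local noon the hour angle is zero, so the zenith angle equals |ϕ − δ| = |+25.0° − (+4.574°)| = 20.426°.
Elevation = 90° − 20.426° = 69.6°.

69.6°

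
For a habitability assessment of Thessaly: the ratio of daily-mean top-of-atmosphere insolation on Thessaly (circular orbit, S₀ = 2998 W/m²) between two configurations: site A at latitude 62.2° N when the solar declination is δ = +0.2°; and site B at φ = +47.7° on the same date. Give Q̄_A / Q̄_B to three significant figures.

— Configuration A (φ=+62.2°):
cos H₀ = −tan(+62.2°) tan(+0.200°) = -0.0066, H₀ = 1.5774 rad.
Bracket: H₀ sin φ sin δ + cos φ cos δ sin H₀ = 1.5774×0.88458×0.00349 + 0.46639×0.99999×0.99998 = 0.004870 + 0.466376 = 0.471246.
Q̄ = (S₀/π) × [bracket] = (2998/π) × 0.471246 = 449.71 W/m².
— Configuration B (φ=+47.7°):
cos H₀ = −tan(+47.7°) tan(+0.200°) = -0.0038, H₀ = 1.5746 rad.
Bracket: H₀ sin φ sin δ + cos φ cos δ sin H₀ = 1.5746×0.73963×0.00349 + 0.67301×0.99999×0.99999 = 0.004065 + 0.672997 = 0.677062.
Q̄ = (S₀/π) × [bracket] = (2998/π) × 0.677062 = 646.12 W/m².
Ratio Q̄_A / Q̄_B = 449.71 / 646.12 = 0.6960.

Q̄_A / Q̄_B ≈ 0.696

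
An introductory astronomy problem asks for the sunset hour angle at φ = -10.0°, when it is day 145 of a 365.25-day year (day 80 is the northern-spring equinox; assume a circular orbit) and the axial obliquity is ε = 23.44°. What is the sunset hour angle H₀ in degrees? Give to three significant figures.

Solar longitude: λ_s = 360° × (145 − 80)/365.25 = 64.066°.
sin δ = sin 23.44° × sin 64.066° = 0.35773, so δ = +20.961°.
cos H₀ = −tan φ · tan δ = −tan(-10.0°) × tan(+20.961°) = 0.0675, so H₀ = 1.5032 rad = 86.13°.

H₀ = 86.1°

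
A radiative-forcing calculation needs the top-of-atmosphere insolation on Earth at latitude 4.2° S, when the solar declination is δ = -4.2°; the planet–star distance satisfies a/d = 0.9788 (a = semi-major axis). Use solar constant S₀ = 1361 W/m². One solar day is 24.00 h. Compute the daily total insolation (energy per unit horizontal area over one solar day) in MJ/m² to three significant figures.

cos H₀ = −tan(-4.2°) tan(-4.200°) = -0.0054, H₀ = 1.5762 rad.
Bracket: H₀ sin φ sin δ + cos φ cos δ sin H₀ = 1.5762×-0.07324×-0.07324 + 0.99731×0.99731×0.99999 = 0.008455 + 0.994617 = 1.003072.
Inverse-square distance factor (a/d)² = 0.9788² = 0.958049.
Q̄ = (S₀/π) × 0.958049 × [bracket] = (1361/π) × 0.958049 × 1.003072 = 416.32 W/m².
Daily total = Q̄ × 24.00 h × 3600 s/h = 416.32 × 24.00 × 3600 / 10⁶ = 35.97 MJ/m².

36.0 MJ/m²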